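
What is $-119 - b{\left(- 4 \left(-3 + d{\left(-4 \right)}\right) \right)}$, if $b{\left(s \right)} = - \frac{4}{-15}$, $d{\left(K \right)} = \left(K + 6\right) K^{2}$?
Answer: $- \frac{1789}{15} \approx -119.27$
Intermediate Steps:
$d{\left(K \right)} = K^{2} \left(6 + K\right)$ ($d{\left(K \right)} = \left(6 + K\right) K^{2} = K^{2} \left(6 + K\right)$)
$b{\left(s \right)} = \frac{4}{15}$ ($b{\left(s \right)} = \left(-4\right) \left(- \frac{1}{15}\right) = \frac{4}{15}$)
$-119 - b{\left(- 4 \left(-3 + d{\left(-4 \right)}\right) \right)} = -119 - \frac{4}{15} = - \frac{1789}{15}$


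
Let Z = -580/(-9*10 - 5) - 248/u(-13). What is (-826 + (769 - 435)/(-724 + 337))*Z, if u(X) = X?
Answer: -1990375120/95589 ≈ -20822.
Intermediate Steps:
Z = 6220/247 (Z = -580/(-9*10 - 5) - 248/(-13) = -580/(-90 - 5) - 248*(-1/13) = -580/(-95) + 248/13 = -580*(-1/95) + 248/13 = 116/19 + 248/13 = 6220/247 ≈ 25.182)
(-826 + (769 - 435)/(-724 + 337))*Z = (-826 + (769 - 435)/(-724 + 337))*(6220/247) = (-826 + 334/(-387))*(6220/247) = (-826 + 334*(-1/387))*(6220/247) = (-826 - 334/387)*(6220/247) = -319996/387*6220/247 = -1990375120/95589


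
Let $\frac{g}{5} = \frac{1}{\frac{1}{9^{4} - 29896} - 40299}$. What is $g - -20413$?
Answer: $\frac{19195918972883}{940377166} \approx 20413.0$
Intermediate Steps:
$g = - \frac{116675}{940377166}$ ($g = \frac{5}{\frac{1}{9^{4} - 29896} - 40299} = \frac{5}{\frac{1}{6561 - 29896} - 40299} = \frac{5}{\frac{1}{-23335} - 40299} = \frac{5}{- \frac{1}{23335} - 40299} = \frac{5}{- \frac{940377166}{23335}} = 5 \left(- \frac{23335}{940377166}\right) = - \frac{116675}{940377166} \approx -0.00012407$)
$g - -20413 = - \frac{116675}{940377166} - -20413 = - \frac{116675}{940377166} + 20413 = \frac{19195918972883}{940377166}$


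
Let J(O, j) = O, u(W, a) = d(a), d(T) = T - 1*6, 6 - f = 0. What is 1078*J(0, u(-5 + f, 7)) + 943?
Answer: 943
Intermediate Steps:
f = 6 (f = 6 - 1*0 = 6 + 0 = 6)
d(T) = -6 + T (d(T) = T - 6 = -6 + T)
u(W, a) = -6 + a
1078*J(0, u(-5 + f, 7)) + 943 = 1078*0 + 943 = 0 + 943 = 943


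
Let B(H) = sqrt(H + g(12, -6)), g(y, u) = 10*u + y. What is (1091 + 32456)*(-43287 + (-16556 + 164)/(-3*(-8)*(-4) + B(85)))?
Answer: -13276484937327/9179 + 549902424*sqrt(37)/9179 ≈ -1.4460e+9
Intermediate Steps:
g(y, u) = y + 10*u
B(H) = sqrt(-48 + H) (B(H) = sqrt(H + (12 + 10*(-6))) = sqrt(H + (12 - 60)) = sqrt(H - 48) = sqrt(-48 + H))
(1091 + 32456)*(-43287 + (-16556 + 164)/(-3*(-8)*(-4) + B(85))) = (1091 + 32456)*(-43287 + (-16556 + 164)/(-3*(-8)*(-4) + sqrt(-48 + 85))) = 33547*(-43287 - 16392/(24*(-4) + sqrt(37))) = 33547*(-43287 - 16392/(-96 + sqrt(37))) = -1452148989 - 549902424/(-96 + sqrt(37))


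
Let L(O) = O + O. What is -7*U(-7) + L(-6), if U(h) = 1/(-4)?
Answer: -41/4 ≈ -10.250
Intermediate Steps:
L(O) = 2*O
U(h) = -¼
-7*U(-7) + L(-6) = -7*(-¼) + 2*(-6) = 7/4 - 12 = -41/4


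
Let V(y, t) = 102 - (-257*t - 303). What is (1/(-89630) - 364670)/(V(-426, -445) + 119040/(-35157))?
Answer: 383039875651619/119704174139600 ≈ 3.1999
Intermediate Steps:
V(y, t) = 405 + 257*t (V(y, t) = 102 - (-303 - 257*t) = 102 + (303 + 257*t) = 405 + 257*t)
(1/(-89630) - 364670)/(V(-426, -445) + 119040/(-35157)) = (1/(-89630) - 364670)/((405 + 257*(-445)) + 119040/(-35157)) = (-1/89630 - 364670)/((405 - 114365) + 119040*(-1/35157)) = -32685372101/(89630*(-113960 - 39680/11719)) = -32685372101/(89630*(-1335536920/11719)) = -32685372101/89630*(-11719/1335536920) = 383039875651619/119704174139600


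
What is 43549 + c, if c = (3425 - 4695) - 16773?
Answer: 25506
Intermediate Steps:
c = -18043 (c = -1270 - 16773 = -18043)
43549 + c = 43549 - 18043 = 25506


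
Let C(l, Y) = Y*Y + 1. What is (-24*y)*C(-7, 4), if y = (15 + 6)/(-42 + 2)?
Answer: 1071/5 ≈ 214.20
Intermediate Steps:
y = -21/40 (y = 21/(-40) = 21*(-1/40) = -21/40 ≈ -0.52500)
C(l, Y) = 1 + Y**2 (C(l, Y) = Y**2 + 1 = 1 + Y**2)
(-24*y)*C(-7, 4) = (-24*(-21/40))*(1 + 4**2) = 63*(1 + 16)/5 = (63/5)*17 = 1071/5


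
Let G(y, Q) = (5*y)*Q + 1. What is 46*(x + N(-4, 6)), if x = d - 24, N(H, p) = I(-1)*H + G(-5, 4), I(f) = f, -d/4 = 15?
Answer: -8234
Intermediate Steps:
d = -60 (d = -4*15 = -60)
G(y, Q) = 1 + 5*Q*y (G(y, Q) = 5*Q*y + 1 = 1 + 5*Q*y)
N(H, p) = -99 - H (N(H, p) = -H + (1 + 5*4*(-5)) = -H + (1 - 100) = -H - 99 = -99 - H)
x = -84 (x = -60 - 24 = -84)
46*(x + N(-4, 6)) = 46*(-84 + (-99 - 1*(-4))) = 46*(-84 + (-99 + 4)) = 46*(-84 - 95) = 46*(-179) = -8234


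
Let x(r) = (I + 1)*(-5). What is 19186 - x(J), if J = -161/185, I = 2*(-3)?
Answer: 19161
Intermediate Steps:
I = -6
J = -161/185 (J = -161*1/185 = -161/185 ≈ -0.87027)
x(r) = 25 (x(r) = (-6 + 1)*(-5) = -5*(-5) = 25)
19186 - x(J) = 19186 - 1*25 = 19186 - 25 = 19161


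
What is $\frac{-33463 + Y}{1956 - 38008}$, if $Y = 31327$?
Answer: $\frac{534}{9013} \approx 0.059248$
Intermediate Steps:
$\frac{-33463 + Y}{1956 - 38008} = \frac{-33463 + 31327}{1956 - 38008} = - \frac{2136}{-36052} = \left(-2136\right) \left(- \frac{1}{36052}\right) = \frac{534}{9013}$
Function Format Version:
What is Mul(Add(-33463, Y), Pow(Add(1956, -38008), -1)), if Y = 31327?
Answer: Rational(534, 9013) ≈ 0.059248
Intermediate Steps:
Mul(Add(-33463, Y), Pow(Add(1956, -38008), -1)) = Mul(Add(-33463, 31327), Pow(Add(1956, -38008), -1)) = Mul(-2136, Pow(-36052, -1)) = Mul(-2136, Rational(-1, 36052)) = Rational(534, 9013)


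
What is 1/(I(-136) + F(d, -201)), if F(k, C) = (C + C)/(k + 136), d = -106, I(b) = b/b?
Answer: -5/62 ≈ -0.080645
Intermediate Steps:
I(b) = 1
F(k, C) = 2*C/(136 + k) (F(k, C) = (2*C)/(136 + k) = 2*C/(136 + k))
1/(I(-136) + F(d, -201)) = 1/(1 + 2*(-201)/(136 - 106)) = 1/(1 + 2*(-201)/30) = 1/(1 + 2*(-201)*(1/30)) = 1/(1 - 67/5) = 1/(-62/5) = -5/62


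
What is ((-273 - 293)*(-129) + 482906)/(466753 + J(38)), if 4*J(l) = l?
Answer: 222368/186705 ≈ 1.1910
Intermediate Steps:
J(l) = l/4
((-273 - 293)*(-129) + 482906)/(466753 + J(38)) = ((-273 - 293)*(-129) + 482906)/(466753 + (¼)*38) = (-566*(-129) + 482906)/(466753 + 19/2) = (73014 + 482906)/(933525/2) = 555920*(2/933525) = 222368/186705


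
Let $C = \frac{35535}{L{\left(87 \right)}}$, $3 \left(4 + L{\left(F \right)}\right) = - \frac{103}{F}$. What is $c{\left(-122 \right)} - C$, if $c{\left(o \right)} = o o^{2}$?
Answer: $- \frac{2073503021}{1147} \approx -1.8078 \cdot 10^{6}$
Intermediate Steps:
$L{\left(F \right)} = -4 - \frac{103}{3 F}$ ($L{\left(F \right)} = -4 + \frac{\left(-103\right) \frac{1}{F}}{3} = -4 - \frac{103}{3 F}$)
$c{\left(o \right)} = o^{3}$
$C = - \frac{9274635}{1147}$ ($C = \frac{35535}{-4 - \frac{103}{3 \cdot 87}} = \frac{35535}{-4 - \frac{103}{261}} = \frac{35535}{- \frac{1147}{261}} = 35535 \left(- \frac{261}{1147}\right) = - \frac{9274635}{1147} \approx -8086.0$)
$c{\left(-122 \right)} - C = \left(-122\right)^{3} - - \frac{9274635}{1147} = -1815848 + \frac{9274635}{1147} = - \frac{2073503021}{1147}$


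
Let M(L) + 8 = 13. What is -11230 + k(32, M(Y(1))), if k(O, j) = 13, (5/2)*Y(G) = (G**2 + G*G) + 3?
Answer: -11217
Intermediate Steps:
Y(G) = 6/5 + 4*G**2/5 (Y(G) = 2*((G**2 + G*G) + 3)/5 = 2*((G**2 + G**2) + 3)/5 = 2*(2*G**2 + 3)/5 = 2*(3 + 2*G**2)/5 = 6/5 + 4*G**2/5)
M(L) = 5 (M(L) = -8 + 13 = 5)
-11230 + k(32, M(Y(1))) = -11230 + 13 = -11217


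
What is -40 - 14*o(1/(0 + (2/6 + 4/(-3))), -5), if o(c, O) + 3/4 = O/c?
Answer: -199/2 ≈ -99.500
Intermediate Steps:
o(c, O) = -3/4 + O/c
-40 - 14*o(1/(0 + (2/6 + 4/(-3))), -5) = -40 - 14*(-3/4 - (-20/3 + 5/3)) = -40 - 14*(-3/4 - 5/(1/(0 + (1/3 - 4/3)))) = -40 - 14*(-3/4 - 5/(1/(0 - 1))) = -40 - 14*(-3/4 - 5/(1/(-1))) = -40 - 14*(-3/4 - 5/(-1)) = -40 - 14*(-3/4 - 5*(-1)) = -40 - 14*(-3/4 + 5) = -40 - 14*17/4 = -40 - 119/2 = -199/2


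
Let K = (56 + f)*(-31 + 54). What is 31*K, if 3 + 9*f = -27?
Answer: 112654/3 ≈ 37551.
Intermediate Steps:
f = -10/3 (f = -1/3 + (1/9)*(-27) = -1/3 - 3 = -10/3 ≈ -3.3333)
K = 3634/3 (K = (56 - 10/3)*(-31 + 54) = (158/3)*23 = 3634/3 ≈ 1211.3)
31*K = 31*(3634/3) = 112654/3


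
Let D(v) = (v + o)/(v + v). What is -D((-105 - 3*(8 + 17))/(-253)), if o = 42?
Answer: -1801/60 ≈ -30.017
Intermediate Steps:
D(v) = (42 + v)/(2*v) (D(v) = (v + 42)/(v + v) = (42 + v)/((2*v)) = (42 + v)*(1/(2*v)) = (42 + v)/(2*v))
-D((-105 - 3*(8 + 17))/(-253)) = -(42 + (-105 - 3*(8 + 17))/(-253))/(2*((-105 - 3*(8 + 17))/(-253))) = -(42 + (-105 - 3*25)*(-1/253))/(2*((-105 - 3*25)*(-1/253))) = -(42 + (-105 - 1*75)*(-1/253))/(2*((-105 - 1*75)*(-1/253))) = -(42 + (-105 - 75)*(-1/253))/(2*((-105 - 75)*(-1/253))) = -(42 - 180*(-1/253))/(2*((-180*(-1/253)))) = -(42 + 180/253)/(2*180/253) = -253*10806/(2*180*253) = -1*1801/60 = -1801/60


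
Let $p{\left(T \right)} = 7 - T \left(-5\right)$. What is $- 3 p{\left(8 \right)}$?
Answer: $-141$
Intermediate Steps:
$p{\left(T \right)} = 7 + 5 T$ ($p{\left(T \right)} = 7 - - 5 T = 7 + 5 T$)
$- 3 p{\left(8 \right)} = - 3 \left(7 + 5 \cdot 8\right) = - 3 \left(7 + 40\right) = \left(-3\right) 47 = -141$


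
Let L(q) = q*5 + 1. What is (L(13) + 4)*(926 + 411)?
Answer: 93590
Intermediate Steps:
L(q) = 1 + 5*q (L(q) = 5*q + 1 = 1 + 5*q)
(L(13) + 4)*(926 + 411) = ((1 + 5*13) + 4)*(926 + 411) = ((1 + 65) + 4)*1337 = (66 + 4)*1337 = 70*1337 = 93590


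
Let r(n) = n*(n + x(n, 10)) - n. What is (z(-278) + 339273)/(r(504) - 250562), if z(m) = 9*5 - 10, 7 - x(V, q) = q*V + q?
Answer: -169654/1269361 ≈ -0.13365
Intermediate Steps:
x(V, q) = 7 - q - V*q (x(V, q) = 7 - (q*V + q) = 7 - (V*q + q) = 7 - (q + V*q) = 7 + (-q - V*q) = 7 - q - V*q)
z(m) = 35 (z(m) = 45 - 10 = 35)
r(n) = -n + n*(-3 - 9*n) (r(n) = n*(n + (7 - 1*10 - 1*n*10)) - n = n*(n + (7 - 10 - 10*n)) - n = n*(n + (-3 - 10*n)) - n = n*(-3 - 9*n) - n = -n + n*(-3 - 9*n))
(z(-278) + 339273)/(r(504) - 250562) = (35 + 339273)/(-1*504*(4 + 9*504) - 250562) = 339308/(-1*504*(4 + 4536) - 250562) = 339308/(-1*504*4540 - 250562) = 339308/(-2288160 - 250562) = 339308/(-2538722) = 339308*(-1/2538722) = -169654/1269361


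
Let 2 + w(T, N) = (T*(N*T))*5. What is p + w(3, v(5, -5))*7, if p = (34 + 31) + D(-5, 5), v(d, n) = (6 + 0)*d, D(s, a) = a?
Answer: 9506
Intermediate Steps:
v(d, n) = 6*d
w(T, N) = -2 + 5*N*T² (w(T, N) = -2 + (T*(N*T))*5 = -2 + (N*T²)*5 = -2 + 5*N*T²)
p = 70 (p = (34 + 31) + 5 = 65 + 5 = 70)
p + w(3, v(5, -5))*7 = 70 + (-2 + 5*(6*5)*3²)*7 = 70 + (-2 + 5*30*9)*7 = 70 + (-2 + 1350)*7 = 70 + 1348*7 = 70 + 9436 = 9506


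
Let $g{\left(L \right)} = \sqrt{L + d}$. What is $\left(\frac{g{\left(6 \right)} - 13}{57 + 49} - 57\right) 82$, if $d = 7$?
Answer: $- \frac{248255}{53} + \frac{41 \sqrt{13}}{53} \approx -4681.3$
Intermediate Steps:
$g{\left(L \right)} = \sqrt{7 + L}$ ($g{\left(L \right)} = \sqrt{L + 7} = \sqrt{7 + L}$)
$\left(\frac{g{\left(6 \right)} - 13}{57 + 49} - 57\right) 82 = \left(\frac{\sqrt{7 + 6} - 13}{57 + 49} - 57\right) 82 = \left(\frac{\sqrt{13} - 13}{106} - 57\right) 82 = \left(\left(-13 + \sqrt{13}\right) \frac{1}{106} - 57\right) 82 = \left(\left(- \frac{13}{106} + \frac{\sqrt{13}}{106}\right) - 57\right) 82 = \left(- \frac{6055}{106} + \frac{\sqrt{13}}{106}\right) 82 = - \frac{248255}{53} + \frac{41 \sqrt{13}}{53}$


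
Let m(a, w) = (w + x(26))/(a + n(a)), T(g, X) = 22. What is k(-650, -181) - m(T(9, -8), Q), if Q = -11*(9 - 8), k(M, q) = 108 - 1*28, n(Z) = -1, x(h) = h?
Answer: 555/7 ≈ 79.286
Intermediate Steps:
k(M, q) = 80 (k(M, q) = 108 - 28 = 80)
Q = -11 (Q = -11*1 = -11)
m(a, w) = (26 + w)/(-1 + a) (m(a, w) = (w + 26)/(a - 1) = (26 + w)/(-1 + a))
k(-650, -181) - m(T(9, -8), Q) = 80 - (26 - 11)/(-1 + 22) = 80 - 15/21 = 80 - 1*5/7 = 80 - 5/7 = 555/7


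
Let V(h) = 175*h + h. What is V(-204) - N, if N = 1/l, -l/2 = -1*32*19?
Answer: -43659265/1216 ≈ -35904.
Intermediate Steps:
l = 1216 (l = -2*(-1*32)*19 = -(-64)*19 = -2*(-608) = 1216)
V(h) = 176*h
N = 1/1216 ≈ 0.00082237
V(-204) - N = 176*(-204) - 1*1/1216 = -35904 - 1/1216 = -43659265/1216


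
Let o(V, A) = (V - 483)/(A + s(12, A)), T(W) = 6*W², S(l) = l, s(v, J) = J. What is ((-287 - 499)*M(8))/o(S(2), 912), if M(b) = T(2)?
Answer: 34407936/481 ≈ 71534.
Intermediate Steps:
o(V, A) = (-483 + V)/(2*A) (o(V, A) = (V - 483)/(A + A) = (-483 + V)/((2*A)) = (-483 + V)*(1/(2*A)) = (-483 + V)/(2*A))
M(b) = 24 (M(b) = 6*2² = 6*4 = 24)
((-287 - 499)*M(8))/o(S(2), 912) = ((-287 - 499)*24)/(((½)*(-483 + 2)/912)) = (-786*24)/(((½)*(1/912)*(-481))) = -18864/(-481/1824) = -18864*(-1824/481) = 34407936/481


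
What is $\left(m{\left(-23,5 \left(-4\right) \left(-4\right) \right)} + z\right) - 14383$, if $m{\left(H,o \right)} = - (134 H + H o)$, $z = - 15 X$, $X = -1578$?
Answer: $14209$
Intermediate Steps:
$z = 23670$ ($z = \left(-15\right) \left(-1578\right) = 23670$)
$m{\left(H,o \right)} = - 134 H - H o$
$\left(m{\left(-23,5 \left(-4\right) \left(-4\right) \right)} + z\right) - 14383 = \left(\left(-1\right) \left(-23\right) \left(134 + 5 \left(-4\right) \left(-4\right)\right) + 23670\right) - 14383 = \left(\left(-1\right) \left(-23\right) \left(134 - -80\right) + 23670\right) - 14383 = \left(\left(-1\right) \left(-23\right) \left(134 + 80\right) + 23670\right) - 14383 = \left(\left(-1\right) \left(-23\right) 214 + 23670\right) - 14383 = \left(4922 + 23670\right) - 14383 = 28592 - 14383 = 14209$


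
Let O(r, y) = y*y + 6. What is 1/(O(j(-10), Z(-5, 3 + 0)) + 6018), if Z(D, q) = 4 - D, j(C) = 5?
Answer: 1/6105 ≈ 0.00016380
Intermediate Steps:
O(r, y) = 6 + y² (O(r, y) = y² + 6 = 6 + y²)
1/(O(j(-10), Z(-5, 3 + 0)) + 6018) = 1/((6 + (4 - 1*(-5))²) + 6018) = 1/((6 + (4 + 5)²) + 6018) = 1/((6 + 9²) + 6018) = 1/((6 + 81) + 6018) = 1/(87 + 6018) = 1/6105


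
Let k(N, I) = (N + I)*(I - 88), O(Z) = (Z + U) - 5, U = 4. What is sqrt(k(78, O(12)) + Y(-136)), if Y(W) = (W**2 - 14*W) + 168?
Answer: sqrt(13715) ≈ 117.11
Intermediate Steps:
O(Z) = -1 + Z (O(Z) = (Z + 4) - 5 = (4 + Z) - 5 = -1 + Z)
k(N, I) = (-88 + I)*(I + N) (k(N, I) = (I + N)*(-88 + I) = (-88 + I)*(I + N))
Y(W) = 168 + W**2 - 14*W
sqrt(k(78, O(12)) + Y(-136)) = sqrt(((-1 + 12)**2 - 88*(-1 + 12) - 88*78 + (-1 + 12)*78) + (168 + (-136)**2 - 14*(-136))) = sqrt((11**2 - 88*11 - 6864 + 11*78) + (168 + 18496 + 1904)) = sqrt((121 - 968 - 6864 + 858) + 20568) = sqrt(-6853 + 20568) = sqrt(13715)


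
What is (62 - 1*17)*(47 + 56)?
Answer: 4635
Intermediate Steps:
(62 - 1*17)*(47 + 56) = (62 - 17)*103 = 45*103 = 4635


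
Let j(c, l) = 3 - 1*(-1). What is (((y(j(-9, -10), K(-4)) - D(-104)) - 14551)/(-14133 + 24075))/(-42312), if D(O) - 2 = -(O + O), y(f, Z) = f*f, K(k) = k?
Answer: 4915/140221968 ≈ 3.5052e-5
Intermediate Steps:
j(c, l) = 4 (j(c, l) = 3 + 1 = 4)
y(f, Z) = f²
D(O) = 2 - 2*O (D(O) = 2 - (O + O) = 2 - 2*O)
(((y(j(-9, -10), K(-4)) - D(-104)) - 14551)/(-14133 + 24075))/(-42312) = (((4² - (2 - 2*(-104))) - 14551)/(-14133 + 24075))/(-42312) = (((16 - (2 + 208)) - 14551)/9942)*(-1/42312) = (((16 - 1*210) - 14551)*(1/9942))*(-1/42312) = (((16 - 210) - 14551)*(1/9942))*(-1/42312) = ((-194 - 14551)*(1/9942))*(-1/42312) = -14745*1/9942*(-1/42312) = -4915/3314*(-1/42312) = 4915/140221968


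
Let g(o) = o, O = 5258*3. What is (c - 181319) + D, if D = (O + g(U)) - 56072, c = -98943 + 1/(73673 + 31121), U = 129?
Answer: -33579246213/104794 ≈ -3.2043e+5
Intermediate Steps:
O = 15774
c = -10368632741/104794 (c = -98943 + 1/104794 = -10368632741/104794 ≈ -98943.)
D = -40169 (D = (15774 + 129) - 56072 = 15903 - 56072 = -40169)
(c - 181319) + D = (-10368632741/104794 - 181319) - 40169 = -29369776027/104794 - 40169 = -33579246213/104794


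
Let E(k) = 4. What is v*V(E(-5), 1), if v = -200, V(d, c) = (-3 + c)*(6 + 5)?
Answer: 4400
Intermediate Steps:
V(d, c) = -33 + 11*c (V(d, c) = (-3 + c)*11 = -33 + 11*c)
v*V(E(-5), 1) = -200*(-33 + 11*1) = -200*(-33 + 11) = -200*(-22) = 4400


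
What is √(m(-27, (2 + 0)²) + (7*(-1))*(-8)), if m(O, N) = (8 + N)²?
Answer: 10*√2 ≈ 14.142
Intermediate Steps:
√(m(-27, (2 + 0)²) + (7*(-1))*(-8)) = √((8 + (2 + 0)²)² + (7*(-1))*(-8)) = √((8 + 2²)² - 7*(-8)) = √((8 + 4)² + 56) = √(12² + 56) = √(144 + 56) = √200 = 10*√2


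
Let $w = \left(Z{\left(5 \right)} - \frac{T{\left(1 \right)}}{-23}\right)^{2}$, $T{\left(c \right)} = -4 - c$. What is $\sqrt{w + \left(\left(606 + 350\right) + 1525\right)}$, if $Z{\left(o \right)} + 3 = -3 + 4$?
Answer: $\frac{5 \sqrt{52602}}{23} \approx 49.859$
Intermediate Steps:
$Z{\left(o \right)} = -2$ ($Z{\left(o \right)} = -3 + \left(-3 + 4\right) = -3 + 1 = -2$)
$w = \frac{2601}{529}$ ($w = \left(-2 - \frac{-4 - 1}{-23}\right)^{2} = \left(-2 - \left(-4 - 1\right) \left(- \frac{1}{23}\right)\right)^{2} = \left(-2 - \left(-5\right) \left(- \frac{1}{23}\right)\right)^{2} = \left(-2 - \frac{5}{23}\right)^{2} = \left(- \frac{51}{23}\right)^{2} = \frac{2601}{529} \approx 4.9168$)
$\sqrt{w + \left(\left(606 + 350\right) + 1525\right)} = \sqrt{\frac{2601}{529} + \left(\left(606 + 350\right) + 1525\right)} = \sqrt{\frac{2601}{529} + \left(956 + 1525\right)} = \sqrt{\frac{2601}{529} + 2481} = \sqrt{\frac{1315050}{529}} = \frac{5 \sqrt{52602}}{23}$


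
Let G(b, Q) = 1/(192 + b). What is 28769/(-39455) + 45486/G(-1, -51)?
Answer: 26367549697/3035 ≈ 8.6878e+6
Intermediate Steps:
28769/(-39455) + 45486/G(-1, -51) = 28769/(-39455) + 45486/(1/(192 - 1)) = 28769*(-1/39455) + 45486/(1/191) = -2213/3035 + 45486/(1/191) = -2213/3035 + 45486*191 = -2213/3035 + 8687826 = 26367549697/3035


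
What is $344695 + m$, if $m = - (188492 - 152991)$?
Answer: $309194$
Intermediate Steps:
$m = -35501$ ($m = \left(-1\right) 35501 = -35501$)
$344695 + m = 344695 - 35501 = 309194$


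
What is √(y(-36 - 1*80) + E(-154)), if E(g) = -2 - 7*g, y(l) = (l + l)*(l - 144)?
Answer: 2*√15349 ≈ 247.78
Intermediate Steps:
y(l) = 2*l*(-144 + l) (y(l) = (2*l)*(-144 + l) = 2*l*(-144 + l))
√(y(-36 - 1*80) + E(-154)) = √(2*(-36 - 1*80)*(-144 + (-36 - 1*80)) + (-2 - 7*(-154))) = √(2*(-36 - 80)*(-144 + (-36 - 80)) + (-2 + 1078)) = √(2*(-116)*(-144 - 116) + 1076) = √(2*(-116)*(-260) + 1076) = √(60320 + 1076) = √61396 = 2*√15349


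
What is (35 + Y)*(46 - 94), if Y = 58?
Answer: -4464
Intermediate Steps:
(35 + Y)*(46 - 94) = (35 + 58)*(46 - 94) = 93*(-48) = -4464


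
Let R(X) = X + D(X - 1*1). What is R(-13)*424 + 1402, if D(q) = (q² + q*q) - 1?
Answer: 161674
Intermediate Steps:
D(q) = -1 + 2*q² (D(q) = (q² + q²) - 1 = 2*q² - 1 = -1 + 2*q²)
R(X) = -1 + X + 2*(-1 + X)² (R(X) = X + (-1 + 2*(X - 1*1)²) = X + (-1 + 2*(X - 1)²) = X + (-1 + 2*(-1 + X)²) = -1 + X + 2*(-1 + X)²)
R(-13)*424 + 1402 = (-1 - 13 + 2*(-1 - 13)²)*424 + 1402 = (-1 - 13 + 2*(-14)²)*424 + 1402 = (-1 - 13 + 2*196)*424 + 1402 = (-1 - 13 + 392)*424 + 1402 = 378*424 + 1402 = 160272 + 1402 = 161674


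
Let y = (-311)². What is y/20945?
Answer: 96721/20945 ≈ 4.6179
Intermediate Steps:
y = 96721
y/20945 = 96721/20945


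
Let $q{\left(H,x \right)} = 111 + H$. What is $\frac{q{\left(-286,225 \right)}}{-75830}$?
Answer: $\frac{35}{15166} \approx 0.0023078$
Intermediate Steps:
$\frac{q{\left(-286,225 \right)}}{-75830} = \frac{111 - 286}{-75830} = \left(-175\right) \left(- \frac{1}{75830}\right) = \frac{35}{15166}$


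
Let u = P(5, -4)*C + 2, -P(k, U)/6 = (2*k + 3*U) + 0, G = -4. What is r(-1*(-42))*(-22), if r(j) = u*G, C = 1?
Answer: 1232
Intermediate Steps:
P(k, U) = -18*U - 12*k (P(k, U) = -6*((2*k + 3*U) + 0) = -6*(2*k + 3*U) = -18*U - 12*k)
u = 14 (u = (-18*(-4) - 12*5)*1 + 2 = (72 - 60)*1 + 2 = 12*1 + 2 = 12 + 2 = 14)
r(j) = -56 (r(j) = 14*(-4) = -56)
r(-1*(-42))*(-22) = -56*(-22) = 1232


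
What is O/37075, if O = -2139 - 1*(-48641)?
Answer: 46502/37075 ≈ 1.2543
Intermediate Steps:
O = 46502 (O = -2139 + 48641 = 46502)
O/37075 = 46502/37075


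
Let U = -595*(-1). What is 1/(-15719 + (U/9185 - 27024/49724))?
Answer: -22835747/358966038576 ≈ -6.3615e-5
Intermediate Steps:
U = 595
1/(-15719 + (U/9185 - 27024/49724)) = 1/(-15719 + (595/9185 - 27024/49724)) = 1/(-15719 + (595*(1/9185) - 27024*1/49724)) = 1/(-15719 + (119/1837 - 6756/12431)) = 1/(-15719 - 10931483/22835747) = 1/(-358966038576/22835747) = -22835747/358966038576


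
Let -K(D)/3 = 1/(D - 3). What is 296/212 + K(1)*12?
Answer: 1028/53 ≈ 19.396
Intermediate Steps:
K(D) = -3/(-3 + D) (K(D) = -3/(D - 3) = -3/(-3 + D))
296/212 + K(1)*12 = 296/212 - 3/(-3 + 1)*12 = 296*(1/212) - 3/(-2)*12 = 74/53 - 3*(-½)*12 = 74/53 + (3/2)*12 = 74/53 + 18 = 1028/53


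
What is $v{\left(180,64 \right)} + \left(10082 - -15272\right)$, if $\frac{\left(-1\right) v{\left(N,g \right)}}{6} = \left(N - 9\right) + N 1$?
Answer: $23248$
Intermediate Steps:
$v{\left(N,g \right)} = 54 - 12 N$ ($v{\left(N,g \right)} = - 6 \left(\left(N - 9\right) + N 1\right) = - 6 \left(\left(N - 9\right) + N\right) = - 6 \left(\left(-9 + N\right) + N\right) = - 6 \left(-9 + 2 N\right) = 54 - 12 N$)
$v{\left(180,64 \right)} + \left(10082 - -15272\right) = \left(54 - 2160\right) + \left(10082 - -15272\right) = \left(54 - 2160\right) + \left(10082 + 15272\right) = -2106 + 25354 = 23248$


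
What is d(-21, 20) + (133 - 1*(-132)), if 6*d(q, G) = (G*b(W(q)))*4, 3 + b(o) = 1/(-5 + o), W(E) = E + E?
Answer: 31685/141 ≈ 224.72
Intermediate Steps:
W(E) = 2*E
b(o) = -3 + 1/(-5 + o)
d(q, G) = 2*G*(16 - 6*q)/(3*(-5 + 2*q)) (d(q, G) = ((G*((16 - 6*q)/(-5 + 2*q)))*4)/6 = ((G*(16 - 6*q)/(-5 + 2*q))*4)/6 = (4*G*(16 - 6*q)/(-5 + 2*q))/6 = 2*G*(16 - 6*q)/(3*(-5 + 2*q)))
d(-21, 20) + (133 - 1*(-132)) = (4/3)*20*(8 - 3*(-21))/(-5 + 2*(-21)) + (133 - 1*(-132)) = (4/3)*20*(8 + 63)/(-5 - 42) + (133 + 132) = (4/3)*20*71/(-47) + 265 = (4/3)*20*(-1/47)*71 + 265 = -5680/141 + 265 = 31685/141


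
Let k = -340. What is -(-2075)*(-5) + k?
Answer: -10715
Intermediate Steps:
-(-2075)*(-5) + k = -(-2075)*(-5) - 340 = -415*25 - 340 = -10375 - 340 = -10715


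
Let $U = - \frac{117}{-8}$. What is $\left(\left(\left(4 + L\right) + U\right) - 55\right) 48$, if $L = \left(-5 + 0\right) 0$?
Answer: $-1746$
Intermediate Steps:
$U = \frac{117}{8}$ ($U = \left(-117\right) \left(- \frac{1}{8}\right) = \frac{117}{8} \approx 14.625$)
$L = 0$ ($L = \left(-5\right) 0 = 0$)
$\left(\left(\left(4 + L\right) + U\right) - 55\right) 48 = \left(\left(\left(4 + 0\right) + \frac{117}{8}\right) - 55\right) 48 = \left(\left(4 + \frac{117}{8}\right) - 55\right) 48 = \left(\frac{149}{8} - 55\right) 48 = \left(- \frac{291}{8}\right) 48 = -1746$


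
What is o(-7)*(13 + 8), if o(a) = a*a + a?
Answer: 882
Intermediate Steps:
o(a) = a + a² (o(a) = a² + a = a + a²)
o(-7)*(13 + 8) = (-7*(1 - 7))*(13 + 8) = -7*(-6)*21 = 42*21 = 882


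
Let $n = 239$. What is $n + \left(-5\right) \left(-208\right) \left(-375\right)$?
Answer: $-389761$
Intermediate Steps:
$n + \left(-5\right) \left(-208\right) \left(-375\right) = 239 + \left(-5\right) \left(-208\right) \left(-375\right) = 239 + 1040 \left(-375\right) = 239 - 390000 = -389761$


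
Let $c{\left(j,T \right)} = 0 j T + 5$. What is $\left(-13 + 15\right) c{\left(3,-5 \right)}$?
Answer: $10$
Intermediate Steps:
$c{\left(j,T \right)} = 5$ ($c{\left(j,T \right)} = 0 T + 5 = 0 + 5 = 5$)
$\left(-13 + 15\right) c{\left(3,-5 \right)} = \left(-13 + 15\right) 5 = 2 \cdot 5 = 10$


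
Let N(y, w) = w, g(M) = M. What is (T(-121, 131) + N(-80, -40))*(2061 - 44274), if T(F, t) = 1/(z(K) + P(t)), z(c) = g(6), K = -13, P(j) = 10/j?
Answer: 1338532017/796 ≈ 1.6816e+6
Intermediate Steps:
z(c) = 6
T(F, t) = 1/(6 + 10/t)
(T(-121, 131) + N(-80, -40))*(2061 - 44274) = ((1/2)*131/(5 + 3*131) - 40)*(2061 - 44274) = ((1/2)*131/(5 + 393) - 40)*(-42213) = ((1/2)*131/398 - 40)*(-42213) = ((1/2)*131*(1/398) - 40)*(-42213) = (131/796 - 40)*(-42213) = -31709/796*(-42213) = 1338532017/796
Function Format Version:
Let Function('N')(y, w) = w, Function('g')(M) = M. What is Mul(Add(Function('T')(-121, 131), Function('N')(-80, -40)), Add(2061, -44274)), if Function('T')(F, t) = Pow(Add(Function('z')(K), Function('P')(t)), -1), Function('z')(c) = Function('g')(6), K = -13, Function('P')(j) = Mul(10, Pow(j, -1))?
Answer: Rational(1338532017, 796) ≈ 1.6816e+6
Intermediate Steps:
Function('z')(c) = 6
Function('T')(F, t) = Pow(Add(6, Mul(10, Pow(t, -1))), -1)
Mul(Add(Function('T')(-121, 131), Function('N')(-80, -40)), Add(2061, -44274)) = Mul(Add(Mul(Rational(1, 2), 131, Pow(Add(5, Mul(3, 131)), -1)), -40), Add(2061, -44274)) = Mul(Add(Mul(Rational(1, 2), 131, Pow(Add(5, 393), -1)), -40), -42213) = Mul(Add(Mul(Rational(1, 2), 131, Pow(398, -1)), -40), -42213) = Mul(Add(Mul(Rational(1, 2), 131, Rational(1, 398)), -40), -42213) = Mul(Add(Rational(131, 796), -40), -42213) = Mul(Rational(-31709, 796), -42213) = Rational(1338532017, 796)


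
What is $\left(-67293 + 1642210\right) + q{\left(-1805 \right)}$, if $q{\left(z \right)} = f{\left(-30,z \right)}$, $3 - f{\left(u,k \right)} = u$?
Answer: $1574950$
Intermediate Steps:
$f{\left(u,k \right)} = 3 - u$
$q{\left(z \right)} = 33$ ($q{\left(z \right)} = 3 - -30 = 3 + 30 = 33$)
$\left(-67293 + 1642210\right) + q{\left(-1805 \right)} = \left(-67293 + 1642210\right) + 33 = 1574917 + 33 = 1574950$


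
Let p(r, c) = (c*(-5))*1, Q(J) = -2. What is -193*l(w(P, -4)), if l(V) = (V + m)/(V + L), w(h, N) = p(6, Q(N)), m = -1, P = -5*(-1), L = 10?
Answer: -1737/20 ≈ -86.850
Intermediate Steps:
P = 5
p(r, c) = -5*c (p(r, c) = -5*c*1 = -5*c)
w(h, N) = 10 (w(h, N) = -5*(-2) = 10)
l(V) = (-1 + V)/(10 + V) (l(V) = (V - 1)/(V + 10) = (-1 + V)/(10 + V))
-193*l(w(P, -4)) = -193*(-1 + 10)/(10 + 10) = -193*9/20 = -1737/20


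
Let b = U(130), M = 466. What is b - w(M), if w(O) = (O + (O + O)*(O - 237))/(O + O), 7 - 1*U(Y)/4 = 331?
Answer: -3051/2 ≈ -1525.5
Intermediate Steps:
U(Y) = -1296 (U(Y) = 28 - 4*331 = 28 - 1324 = -1296)
b = -1296
w(O) = (O + 2*O*(-237 + O))/(2*O) (w(O) = (O + (2*O)*(-237 + O))/((2*O)) = (O + 2*O*(-237 + O))*(1/(2*O)) = (O + 2*O*(-237 + O))/(2*O))
b - w(M) = -1296 - (-473/2 + 466) = -1296 - 1*459/2 = -1296 - 459/2 = -3051/2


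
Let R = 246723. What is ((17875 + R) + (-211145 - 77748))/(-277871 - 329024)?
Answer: 4859/121379 ≈ 0.040032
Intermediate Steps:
((17875 + R) + (-211145 - 77748))/(-277871 - 329024) = ((17875 + 246723) + (-211145 - 77748))/(-277871 - 329024) = (264598 - 288893)/(-606895) = -24295*(-1/606895) = 4859/121379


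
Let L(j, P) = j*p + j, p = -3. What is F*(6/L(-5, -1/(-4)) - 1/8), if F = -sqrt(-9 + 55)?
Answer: -19*sqrt(46)/40 ≈ -3.2216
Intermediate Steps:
L(j, P) = -2*j (L(j, P) = j*(-3) + j = -3*j + j = -2*j)
F = -sqrt(46) ≈ -6.7823
F*(6/L(-5, -1/(-4)) - 1/8) = (-sqrt(46))*(6/((-2*(-5))) - 1/8) = (-sqrt(46))*(6/10 - 1*1/8) = (-sqrt(46))*(6*(1/10) - 1/8) = (-sqrt(46))*(3/5 - 1/8) = -sqrt(46)*(19/40) = -19*sqrt(46)/40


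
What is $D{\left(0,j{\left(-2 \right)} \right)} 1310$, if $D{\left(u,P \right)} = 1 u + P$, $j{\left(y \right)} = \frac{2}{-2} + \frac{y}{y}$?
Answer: $0$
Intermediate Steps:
$j{\left(y \right)} = 0$ ($j{\left(y \right)} = 2 \left(- \frac{1}{2}\right) + 1 = -1 + 1 = 0$)
$D{\left(u,P \right)} = P + u$ ($D{\left(u,P \right)} = u + P = P + u$)
$D{\left(0,j{\left(-2 \right)} \right)} 1310 = \left(0 + 0\right) 1310 = 0 \cdot 1310 = 0$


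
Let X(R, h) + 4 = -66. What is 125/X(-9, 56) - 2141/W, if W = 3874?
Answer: -31706/13559 ≈ -2.3384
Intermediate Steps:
X(R, h) = -70 (X(R, h) = -4 - 66 = -70)
125/X(-9, 56) - 2141/W = 125/(-70) - 2141/3874 = 125*(-1/70) - 2141*1/3874 = -25/14 - 2141/3874 = -31706/13559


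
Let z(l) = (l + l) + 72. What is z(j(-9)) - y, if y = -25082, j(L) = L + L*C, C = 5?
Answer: 25046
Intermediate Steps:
j(L) = 6*L (j(L) = L + L*5 = L + 5*L = 6*L)
z(l) = 72 + 2*l (z(l) = 2*l + 72 = 72 + 2*l)
z(j(-9)) - y = (72 + 2*(6*(-9))) - 1*(-25082) = (72 + 2*(-54)) + 25082 = (72 - 108) + 25082 = -36 + 25082 = 25046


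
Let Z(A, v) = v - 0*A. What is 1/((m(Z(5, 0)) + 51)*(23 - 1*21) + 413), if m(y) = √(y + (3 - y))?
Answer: 515/265213 - 2*√3/265213 ≈ 0.0019288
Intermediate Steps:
Z(A, v) = v (Z(A, v) = v - 1*0 = v + 0 = v)
m(y) = √3
1/((m(Z(5, 0)) + 51)*(23 - 1*21) + 413) = 1/((√3 + 51)*(23 - 1*21) + 413) = 1/((51 + √3)*(23 - 21) + 413) = 1/((51 + √3)*2 + 413) = 1/((102 + 2*√3) + 413) = 1/(515 + 2*√3)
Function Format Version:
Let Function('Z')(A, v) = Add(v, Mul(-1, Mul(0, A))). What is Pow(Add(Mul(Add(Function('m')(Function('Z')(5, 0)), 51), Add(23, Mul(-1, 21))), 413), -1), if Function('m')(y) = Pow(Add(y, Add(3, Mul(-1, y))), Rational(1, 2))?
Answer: Add(Rational(515, 265213), Mul(Rational(-2, 265213), Pow(3, Rational(1, 2)))) ≈ 0.0019288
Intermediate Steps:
Function('Z')(A, v) = v (Function('Z')(A, v) = Add(v, Mul(-1, 0)) = Add(v, 0) = v)
Function('m')(y) = Pow(3, Rational(1, 2))
Pow(Add(Mul(Add(Function('m')(Function('Z')(5, 0)), 51), Add(23, Mul(-1, 21))), 413), -1) = Pow(Add(Mul(Add(Pow(3, Rational(1, 2)), 51), Add(23, Mul(-1, 21))), 413), -1) = Pow(Add(Mul(Add(51, Pow(3, Rational(1, 2))), Add(23, -21)), 413), -1) = Pow(Add(Mul(Add(51, Pow(3, Rational(1, 2))), 2), 413), -1) = Pow(Add(Add(102, Mul(2, Pow(3, Rational(1, 2)))), 413), -1) = Pow(Add(515, Mul(2, Pow(3, Rational(1, 2)))), -1)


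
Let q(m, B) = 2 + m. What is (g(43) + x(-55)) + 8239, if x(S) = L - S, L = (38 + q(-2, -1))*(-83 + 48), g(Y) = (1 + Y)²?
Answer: 8900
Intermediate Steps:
L = -1330 (L = (38 + (2 - 2))*(-83 + 48) = (38 + 0)*(-35) = 38*(-35) = -1330)
x(S) = -1330 - S
(g(43) + x(-55)) + 8239 = ((1 + 43)² + (-1330 - 1*(-55))) + 8239 = (44² + (-1330 + 55)) + 8239 = (1936 - 1275) + 8239 = 661 + 8239 = 8900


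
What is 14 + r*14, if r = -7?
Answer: -84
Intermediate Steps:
14 + r*14 = 14 - 7*14 = 14 - 98 = -84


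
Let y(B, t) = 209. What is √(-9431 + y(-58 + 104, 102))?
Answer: I*√9222 ≈ 96.031*I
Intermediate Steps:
√(-9431 + y(-58 + 104, 102)) = √(-9431 + 209) = √(-9222) = I*√9222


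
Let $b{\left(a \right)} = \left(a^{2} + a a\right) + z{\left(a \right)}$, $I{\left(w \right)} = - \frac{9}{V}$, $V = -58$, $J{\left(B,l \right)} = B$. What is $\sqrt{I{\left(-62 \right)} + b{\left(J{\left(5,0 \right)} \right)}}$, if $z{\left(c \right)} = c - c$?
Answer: $\frac{\sqrt{168722}}{58} \approx 7.082$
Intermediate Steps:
$z{\left(c \right)} = 0$
$I{\left(w \right)} = \frac{9}{58}$ ($I{\left(w \right)} = - \frac{9}{-58} = \left(-9\right) \left(- \frac{1}{58}\right) = \frac{9}{58}$)
$b{\left(a \right)} = 2 a^{2}$ ($b{\left(a \right)} = \left(a^{2} + a a\right) + 0 = \left(a^{2} + a^{2}\right) + 0 = 2 a^{2} + 0 = 2 a^{2}$)
$\sqrt{I{\left(-62 \right)} + b{\left(J{\left(5,0 \right)} \right)}} = \sqrt{\frac{9}{58} + 2 \cdot 5^{2}} = \sqrt{\frac{9}{58} + 2 \cdot 25} = \sqrt{\frac{9}{58} + 50} = \sqrt{\frac{2909}{58}} = \frac{\sqrt{168722}}{58}$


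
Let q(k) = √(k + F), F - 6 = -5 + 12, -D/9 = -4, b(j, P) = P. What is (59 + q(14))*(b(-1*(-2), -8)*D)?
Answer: -16992 - 864*√3 ≈ -18489.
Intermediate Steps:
D = 36 (D = -9*(-4) = 36)
F = 13 (F = 6 + (-5 + 12) = 6 + 7 = 13)
q(k) = √(13 + k) (q(k) = √(k + 13) = √(13 + k))
(59 + q(14))*(b(-1*(-2), -8)*D) = (59 + √(13 + 14))*(-8*36) = (59 + √27)*(-288) = (59 + 3*√3)*(-288) = -16992 - 864*√3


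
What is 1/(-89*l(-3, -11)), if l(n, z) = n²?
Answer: -1/801 ≈ -0.0012484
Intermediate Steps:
1/(-89*l(-3, -11)) = 1/(-89*(-3)²) = 1/(-89*9) = 1/(-801) = -1/801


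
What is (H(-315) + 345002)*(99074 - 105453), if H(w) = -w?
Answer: -2202777143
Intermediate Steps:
(H(-315) + 345002)*(99074 - 105453) = (-1*(-315) + 345002)*(99074 - 105453) = (315 + 345002)*(-6379) = 345317*(-6379) = -2202777143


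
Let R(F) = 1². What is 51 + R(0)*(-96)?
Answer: -45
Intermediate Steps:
R(F) = 1
51 + R(0)*(-96) = 51 + 1*(-96) = 51 - 96 = -45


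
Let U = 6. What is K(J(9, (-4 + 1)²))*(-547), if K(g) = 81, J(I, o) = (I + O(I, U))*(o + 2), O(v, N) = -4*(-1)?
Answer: -44307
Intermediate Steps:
O(v, N) = 4
J(I, o) = (2 + o)*(4 + I) (J(I, o) = (I + 4)*(o + 2) = (4 + I)*(2 + o) = (2 + o)*(4 + I))
K(J(9, (-4 + 1)²))*(-547) = 81*(-547) = -44307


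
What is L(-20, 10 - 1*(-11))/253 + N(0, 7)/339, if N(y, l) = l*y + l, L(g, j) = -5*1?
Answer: 76/85767 ≈ 0.00088612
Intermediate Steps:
L(g, j) = -5
N(y, l) = l + l*y
L(-20, 10 - 1*(-11))/253 + N(0, 7)/339 = -5/253 + (7*(1 + 0))/339 = -5*1/253 + (7*1)*(1/339) = -5/253 + 7*(1/339) = -5/253 + 7/339 = 76/85767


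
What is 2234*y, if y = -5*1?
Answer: -11170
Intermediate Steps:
y = -5
2234*y = 2234*(-5) = -11170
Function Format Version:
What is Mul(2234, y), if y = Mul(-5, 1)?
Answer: -11170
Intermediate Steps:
y = -5
Mul(2234, y) = Mul(2234, -5) = -11170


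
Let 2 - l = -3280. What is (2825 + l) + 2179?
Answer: 8286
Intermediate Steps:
l = 3282 (l = 2 - 1*(-3280) = 2 + 3280 = 3282)
(2825 + l) + 2179 = (2825 + 3282) + 2179 = 6107 + 2179 = 8286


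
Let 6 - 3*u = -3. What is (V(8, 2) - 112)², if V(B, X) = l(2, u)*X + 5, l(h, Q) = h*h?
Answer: 9801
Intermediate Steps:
u = 3 (u = 2 - ⅓*(-3) = 2 + 1 = 3)
l(h, Q) = h²
V(B, X) = 5 + 4*X (V(B, X) = 2²*X + 5 = 4*X + 5 = 5 + 4*X)
(V(8, 2) - 112)² = ((5 + 4*2) - 112)² = ((5 + 8) - 112)² = (13 - 112)² = (-99)² = 9801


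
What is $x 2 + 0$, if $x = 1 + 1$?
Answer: $4$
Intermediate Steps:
$x = 2$
$x 2 + 0 = 2 \cdot 2 + 0 = 4 + 0 = 4$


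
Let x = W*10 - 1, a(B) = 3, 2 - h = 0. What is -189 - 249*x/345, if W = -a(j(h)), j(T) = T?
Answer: -19162/115 ≈ -166.63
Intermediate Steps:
h = 2 (h = 2 - 1*0 = 2 + 0 = 2)
W = -3 (W = -1*3 = -3)
x = -31 (x = -3*10 - 1 = -30 - 1 = -31)
-189 - 249*x/345 = -189 - (-7719)/345 = -189 - 249*(-31/345) = -189 + 2573/115 = -19162/115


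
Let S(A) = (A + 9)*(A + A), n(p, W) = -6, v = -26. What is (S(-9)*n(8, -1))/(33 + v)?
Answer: 0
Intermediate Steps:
S(A) = 2*A*(9 + A) (S(A) = (9 + A)*(2*A) = 2*A*(9 + A))
(S(-9)*n(8, -1))/(33 + v) = ((2*(-9)*(9 - 9))*(-6))/(33 - 26) = ((2*(-9)*0)*(-6))/7 = (0*(-6))*(⅐) = 0*(⅐) = 0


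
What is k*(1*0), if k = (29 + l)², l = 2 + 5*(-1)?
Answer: 0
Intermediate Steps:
l = -3 (l = 2 - 5 = -3)
k = 676 (k = (29 - 3)² = 26² = 676)
k*(1*0) = 676*(1*0) = 676*0 = 0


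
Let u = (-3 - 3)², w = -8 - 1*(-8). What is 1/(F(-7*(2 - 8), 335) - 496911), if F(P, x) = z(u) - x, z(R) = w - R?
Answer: -1/497282 ≈ -2.0109e-6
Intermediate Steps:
w = 0 (w = -8 + 8 = 0)
u = 36 (u = (-6)² = 36)
z(R) = -R (z(R) = 0 - R = -R)
F(P, x) = -36 - x (F(P, x) = -1*36 - x = -36 - x)
1/(F(-7*(2 - 8), 335) - 496911) = 1/((-36 - 1*335) - 496911) = 1/((-36 - 335) - 496911) = 1/(-371 - 496911) = 1/(-497282) = -1/497282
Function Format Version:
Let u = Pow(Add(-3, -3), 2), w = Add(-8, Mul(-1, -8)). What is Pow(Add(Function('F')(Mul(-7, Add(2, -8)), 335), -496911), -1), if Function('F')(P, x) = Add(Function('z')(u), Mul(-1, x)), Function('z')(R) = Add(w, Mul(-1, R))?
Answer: Rational(-1, 497282) ≈ -2.0109e-6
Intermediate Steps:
w = 0 (w = Add(-8, 8) = 0)
u = 36 (u = Pow(-6, 2) = 36)
Function('z')(R) = Mul(-1, R) (Function('z')(R) = Add(0, Mul(-1, R)) = Mul(-1, R))
Function('F')(P, x) = Add(-36, Mul(-1, x)) (Function('F')(P, x) = Add(Mul(-1, 36), Mul(-1, x)) = Add(-36, Mul(-1, x)))
Pow(Add(Function('F')(Mul(-7, Add(2, -8)), 335), -496911), -1) = Pow(Add(Add(-36, Mul(-1, 335)), -496911), -1) = Pow(Add(Add(-36, -335), -496911), -1) = Pow(Add(-371, -496911), -1) = Pow(-497282, -1) = Rational(-1, 497282)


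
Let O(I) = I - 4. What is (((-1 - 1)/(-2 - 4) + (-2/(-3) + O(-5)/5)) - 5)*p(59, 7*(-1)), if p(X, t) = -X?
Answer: 1711/5 ≈ 342.20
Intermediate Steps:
O(I) = -4 + I
(((-1 - 1)/(-2 - 4) + (-2/(-3) + O(-5)/5)) - 5)*p(59, 7*(-1)) = (((-1 - 1)/(-2 - 4) + (-2/(-3) + (-4 - 5)/5)) - 5)*(-1*59) = ((-2/(-6) + (-2*(-⅓) - 9*⅕)) - 5)*(-59) = ((-2*(-⅙) + (⅔ - 9/5)) - 5)*(-59) = ((⅓ - 17/15) - 5)*(-59) = (-⅘ - 5)*(-59) = -29/5*(-59) = 1711/5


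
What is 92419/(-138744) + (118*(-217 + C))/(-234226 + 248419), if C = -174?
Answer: -857008171/218799288 ≈ -3.9169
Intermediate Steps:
92419/(-138744) + (118*(-217 + C))/(-234226 + 248419) = 92419/(-138744) + (118*(-217 - 174))/(-234226 + 248419) = 92419*(-1/138744) + (118*(-391))/14193 = -92419/138744 - 46138*1/14193 = -92419/138744 - 46138/14193 = -857008171/218799288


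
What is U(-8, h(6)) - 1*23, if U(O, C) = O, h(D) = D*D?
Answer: -31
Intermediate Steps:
h(D) = D²
U(-8, h(6)) - 1*23 = -8 - 1*23 = -8 - 23 = -31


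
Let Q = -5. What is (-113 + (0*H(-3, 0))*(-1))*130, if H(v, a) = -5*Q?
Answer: -14690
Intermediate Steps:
H(v, a) = 25 (H(v, a) = -5*(-5) = 25)
(-113 + (0*H(-3, 0))*(-1))*130 = (-113 + (0*25)*(-1))*130 = (-113 + 0*(-1))*130 = (-113 + 0)*130 = -113*130 = -14690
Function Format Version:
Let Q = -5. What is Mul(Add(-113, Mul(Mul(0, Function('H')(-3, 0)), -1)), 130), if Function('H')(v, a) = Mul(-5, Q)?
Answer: -14690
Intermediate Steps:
Function('H')(v, a) = 25 (Function('H')(v, a) = Mul(-5, -5) = 25)
Mul(Add(-113, Mul(Mul(0, Function('H')(-3, 0)), -1)), 130) = Mul(Add(-113, Mul(Mul(0, 25), -1)), 130) = Mul(Add(-113, Mul(0, -1)), 130) = Mul(Add(-113, 0), 130) = Mul(-113, 130) = -14690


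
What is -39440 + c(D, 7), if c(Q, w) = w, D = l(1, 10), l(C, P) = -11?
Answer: -39433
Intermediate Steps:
D = -11
-39440 + c(D, 7) = -39440 + 7 = -39433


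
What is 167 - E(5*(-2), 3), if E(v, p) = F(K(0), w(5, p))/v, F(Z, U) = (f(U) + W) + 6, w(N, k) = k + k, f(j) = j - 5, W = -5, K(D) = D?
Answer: 836/5 ≈ 167.20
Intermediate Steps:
f(j) = -5 + j
w(N, k) = 2*k
F(Z, U) = -4 + U (F(Z, U) = ((-5 + U) - 5) + 6 = (-10 + U) + 6 = -4 + U)
E(v, p) = (-4 + 2*p)/v
167 - E(5*(-2), 3) = 167 - 2*(-2 + 3)/(5*(-2)) = 167 - 2/(-10) = 167 - 2*(-1)/10 = 167 - 1*(-1/5) = 167 + 1/5 = 836/5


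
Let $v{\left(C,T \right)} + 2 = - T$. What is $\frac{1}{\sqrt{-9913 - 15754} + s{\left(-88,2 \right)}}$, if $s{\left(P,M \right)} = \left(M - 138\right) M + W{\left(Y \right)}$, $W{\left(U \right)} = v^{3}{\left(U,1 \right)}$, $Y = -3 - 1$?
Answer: $- \frac{299}{115068} - \frac{i \sqrt{25667}}{115068} \approx -0.0025985 - 0.0013923 i$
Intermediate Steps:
$v{\left(C,T \right)} = -2 - T$
$Y = -4$ ($Y = -3 - 1 = -4$)
$W{\left(U \right)} = -27$ ($W{\left(U \right)} = \left(-2 - 1\right)^{3} = \left(-3\right)^{3} = -27$)
$s{\left(P,M \right)} = -27 + M \left(-138 + M\right)$ ($s{\left(P,M \right)} = \left(M - 138\right) M - 27 = \left(-138 + M\right) M - 27 = M \left(-138 + M\right) - 27 = -27 + M \left(-138 + M\right)$)
$\frac{1}{\sqrt{-9913 - 15754} + s{\left(-88,2 \right)}} = \frac{1}{\sqrt{-9913 - 15754} - \left(303 - 4\right)} = \frac{1}{\sqrt{-25667} - 299} = \frac{1}{i \sqrt{25667} - 299} = \frac{1}{-299 + i \sqrt{25667}}$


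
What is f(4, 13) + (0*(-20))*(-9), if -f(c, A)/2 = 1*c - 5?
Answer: 2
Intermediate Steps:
f(c, A) = 10 - 2*c (f(c, A) = -2*(1*c - 5) = -2*(c - 5) = -2*(-5 + c) = 10 - 2*c)
f(4, 13) + (0*(-20))*(-9) = (10 - 2*4) + (0*(-20))*(-9) = (10 - 8) + 0*(-9) = 2 + 0 = 2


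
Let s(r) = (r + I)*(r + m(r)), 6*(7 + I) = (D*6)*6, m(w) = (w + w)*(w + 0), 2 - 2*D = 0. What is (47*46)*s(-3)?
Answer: -129720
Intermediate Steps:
D = 1 (D = 1 - 1/2*0 = 1 + 0 = 1)
m(w) = 2*w**2 (m(w) = (2*w)*w = 2*w**2)
I = -1 (I = -7 + ((1*6)*6)/6 = -7 + (6*6)/6 = -7 + (1/6)*36 = -7 + 6 = -1)
s(r) = (-1 + r)*(r + 2*r**2) (s(r) = (r - 1)*(r + 2*r**2) = (-1 + r)*(r + 2*r**2))
(47*46)*s(-3) = (47*46)*(-3*(-1 - 1*(-3) + 2*(-3)**2)) = 2162*(-3*(-1 + 3 + 2*9)) = 2162*(-3*(-1 + 3 + 18)) = 2162*(-3*20) = 2162*(-60) = -129720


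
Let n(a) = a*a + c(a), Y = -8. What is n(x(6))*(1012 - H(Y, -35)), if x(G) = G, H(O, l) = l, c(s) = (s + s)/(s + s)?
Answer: 38739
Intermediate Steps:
c(s) = 1 (c(s) = (2*s)/((2*s)) = (2*s)*(1/(2*s)) = 1)
n(a) = 1 + a**2 (n(a) = a*a + 1 = a**2 + 1 = 1 + a**2)
n(x(6))*(1012 - H(Y, -35)) = (1 + 6**2)*(1012 - 1*(-35)) = (1 + 36)*(1012 + 35) = 37*1047 = 38739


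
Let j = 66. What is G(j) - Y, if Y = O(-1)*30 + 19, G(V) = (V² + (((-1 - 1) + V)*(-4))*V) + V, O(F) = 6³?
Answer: -18973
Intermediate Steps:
O(F) = 216
G(V) = V + V² + V*(8 - 4*V) (G(V) = (V² + ((-2 + V)*(-4))*V) + V = (V² + (8 - 4*V)*V) + V = (V² + V*(8 - 4*V)) + V = V + V² + V*(8 - 4*V))
Y = 6499 (Y = 216*30 + 19 = 6480 + 19 = 6499)
G(j) - Y = 3*66*(3 - 1*66) - 1*6499 = 3*66*(3 - 66) - 6499 = 3*66*(-63) - 6499 = -12474 - 6499 = -18973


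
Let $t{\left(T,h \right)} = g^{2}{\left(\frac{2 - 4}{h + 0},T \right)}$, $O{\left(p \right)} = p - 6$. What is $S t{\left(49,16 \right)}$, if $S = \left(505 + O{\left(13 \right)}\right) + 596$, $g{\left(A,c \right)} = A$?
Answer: $\frac{277}{16} \approx 17.313$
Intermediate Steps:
$O{\left(p \right)} = -6 + p$
$t{\left(T,h \right)} = \frac{4}{h^{2}}$ ($t{\left(T,h \right)} = \left(\frac{2 - 4}{h + 0}\right)^{2} = \left(- \frac{2}{h}\right)^{2} = \frac{4}{h^{2}}$)
$S = 1108$ ($S = \left(505 + \left(-6 + 13\right)\right) + 596 = \left(505 + 7\right) + 596 = 512 + 596 = 1108$)
$S t{\left(49,16 \right)} = 1108 \cdot \frac{4}{256} = 1108 \cdot 4 \cdot \frac{1}{256} = 1108 \cdot \frac{1}{64} = \frac{277}{16}$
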